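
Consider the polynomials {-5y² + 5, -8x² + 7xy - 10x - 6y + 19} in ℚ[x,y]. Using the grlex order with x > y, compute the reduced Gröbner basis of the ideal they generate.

This is the nonlinear analogue of row-reducing a linear system.

f_1 = -5y² + 5, LT = y².
f_2 = -8x² + 7xy - 10x - 6y + 19, LT = x².

The S-polynomials (S(f_1,f_2)) all reduce to 0 modulo the current basis, so we have a Gröbner basis.

G = {x² - ⅞xy + 5/4x + ¾y - 19/8, y² - 1}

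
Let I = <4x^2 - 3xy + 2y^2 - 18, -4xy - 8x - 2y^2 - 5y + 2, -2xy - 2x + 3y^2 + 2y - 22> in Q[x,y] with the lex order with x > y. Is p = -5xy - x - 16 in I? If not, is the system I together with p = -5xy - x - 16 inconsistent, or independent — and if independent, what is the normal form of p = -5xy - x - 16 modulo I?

First compute the reduced Gröbner basis of I by Buchberger's algorithm.
f_1 = 4x^2 - 3xy + 2y^2 - 18, LT = x^2.
f_2 = -4xy - 8x - 2y^2 - 5y + 2, LT = xy.
f_3 = -2xy - 2x + 3y^2 + 2y - 22, LT = xy.

S(f_1,f_2): lcm = x^2y. S = -2x^2 - 5/4xy^2 - 5/4xy + 1/2x + 1/2y^3 - 9/2y.
  reduce S modulo (f_1, f_2, f_3):
  remainder x + 9/8y^3 + 43/16y^2 - 77/16y - 73/8 ≠ 0; add h_4 = x + 9/8y^3 + 43/16y^2 - 77/16y - 73/8 to the basis.

S(f_1,f_3): lcm = x^2y. S = -x^2 + 3/4xy^2 + xy - 11x + 1/2y^3 - 9/2y.
  reduce S modulo (f_1, f_2, f_3, h_4):
  remainder 155/16y^3 + 737/32y^2 - 1391/32y - 1323/16 ≠ 0; add h_5 = 155/16y^3 + 737/32y^2 - 1391/32y - 1323/16 to the basis.

S(f_2,f_3): lcm = xy. S = x + 2y^2 + 9/4y - 23/2.
  reduce S modulo (f_1, f_2, f_3, h_4, h_5):
  remainder 308/155y^2 + 1249/620y - 3713/310 ≠ 0; add h_6 = 308/155y^2 + 1249/620y - 3713/310 to the basis.

S(f_1,h_4): lcm = x^2. S = -9/8xy^3 - 43/16xy^2 + 65/16xy + 73/8x + 1/2y^2 - 9/2.
  reduce S modulo (f_1, f_2, f_3, h_4, h_5, h_6):
  remainder 1403/95480y - 1403/47740 ≠ 0; add h_7 = 1403/95480y - 1403/47740 to the basis.

The other S-polynomials (S(f_2,h_4), S(f_3,h_4), S(f_1,h_5), S(f_2,h_5), S(f_3,h_5), S(h_4,h_5), S(f_1,h_6), S(f_2,h_6), S(f_3,h_6), S(h_4,h_6), S(h_5,h_6), S(f_1,h_7), S(f_2,h_7), S(f_3,h_7), S(h_4,h_7), S(h_5,h_7), S(h_6,h_7)) all reduce to 0 modulo the current basis, so we have a Gröbner basis.
Inter-reduce: drop elements whose leading term is divisible by another's, tail-reduce, and make monic.
Reduced Gröbner basis: {x + 1, y - 2}.
Label its elements g_1 = x + 1, g_2 = y - 2.

Reduce p = -5xy - x - 16 modulo G:
  leading term xy: subtract (-5y)·g_1 from -5xy - x - 16 → -x + 5y - 16
  leading term x: subtract (-1)·g_1 from -x + 5y - 16 → 5y - 15
  leading term y: subtract (5)·g_2 from 5y - 15 → -5
  leading term 1: no divisor's leading term divides it; move -5 to the remainder.
  normal form = -5.
The normal form is nonzero, so p ∉ I. Since p minus its normal form lies in I, I + (p) = I + (r) where r = -5; decide whether this ideal is the whole ring.
Here r = -5 is a nonzero constant, hence a unit: 1 ∈ I + (p), the Gröbner basis of I + (p) is {1}, and the enlarged system has no common solution — adjoining p is inconsistent.

Adjoining -5xy - x - 16 makes the ideal the whole ring: the system is inconsistent.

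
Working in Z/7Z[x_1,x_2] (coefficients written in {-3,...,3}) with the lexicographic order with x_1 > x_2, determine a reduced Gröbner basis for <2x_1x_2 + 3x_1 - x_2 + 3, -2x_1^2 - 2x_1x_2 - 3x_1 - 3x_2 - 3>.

f_1 = 2x_1x_2 + 3x_1 - x_2 + 3, LT = x_1x_2.
f_2 = -2x_1^2 - 2x_1x_2 - 3x_1 - 3x_2 - 3, LT = x_1^2.

S(f_1,f_2): lcm = x_1^2x_2. S = -2x_1^2 - x_1x_2^2 - 2x_1x_2 - 2x_1 + 2x_2^2 + 2x_2.
  leading term x_1^2: subtract (1)·f_2 from -2x_1^2 - x_1x_2^2 - 2x_1x_2 - 2x_1 + 2x_2^2 + 2x_2 → -x_1x_2^2 + x_1 + 2x_2^2 - 2x_2 + 3
  leading term x_1x_2^2: subtract (3x_2)·f_1 from -x_1x_2^2 + x_1 + 2x_2^2 - 2x_2 + 3 → -2x_1x_2 + x_1 - 2x_2^2 + 3x_2 + 3
  leading term x_1x_2: subtract (-1)·f_1 from -2x_1x_2 + x_1 - 2x_2^2 + 3x_2 + 3 → -3x_1 - 2x_2^2 + 2x_2 - 1
  leading term x_1: no divisor's leading term divides it; move -3x_1 to the remainder.
  leading term x_2^2: no divisor's leading term divides it; move -2x_2^2 to the remainder.
  leading term x_2: no divisor's leading term divides it; move 2x_2 to the remainder.
  leading term 1: no divisor's leading term divides it; move -1 to the remainder.
  remainder -3x_1 - 2x_2^2 + 2x_2 - 1 ≠ 0; add g_3 = -3x_1 - 2x_2^2 + 2x_2 - 1 to the basis.

S(f_1,g_3): lcm = x_1x_2. S = -2x_1 - 3x_2^3 + 3x_2^2 - 2x_2 - 2.
  leading term x_1: subtract (3)·g_3 from -2x_1 - 3x_2^3 + 3x_2^2 - 2x_2 - 2 → -3x_2^3 + 2x_2^2 - x_2 + 1
  leading term x_2^3: no divisor's leading term divides it; move -3x_2^3 to the remainder.
  leading term x_2^2: no divisor's leading term divides it; move 2x_2^2 to the remainder.
  leading term x_2: no divisor's leading term divides it; move -x_2 to the remainder.
  leading term 1: no divisor's leading term divides it; move 1 to the remainder.
  remainder -3x_2^3 + 2x_2^2 - x_2 + 1 ≠ 0; add g_4 = -3x_2^3 + 2x_2^2 - x_2 + 1 to the basis.

The other S-polynomials (S(f_2,g_3), S(f_1,g_4), S(f_2,g_4), S(g_3,g_4)) all reduce to 0 modulo the current basis, so we have a Gröbner basis.
Inter-reduce: drop elements whose leading term is divisible by another's, tail-reduce, and make monic.

G = {x_1 + 3x_2^2 - 3x_2 - 2, x_2^3 - 3x_2^2 - 2x_2 + 2}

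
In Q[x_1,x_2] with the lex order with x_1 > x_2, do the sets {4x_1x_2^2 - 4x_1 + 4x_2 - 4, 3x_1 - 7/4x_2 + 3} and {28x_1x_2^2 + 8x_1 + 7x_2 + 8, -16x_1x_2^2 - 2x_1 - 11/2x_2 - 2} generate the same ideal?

Since reduced Gröbner bases are canonical representatives of ideals under a given ordering, it suffices to compute and compare them.
Buchberger on the first generating set:
f_1 = 4x_1x_2^2 - 4x_1 + 4x_2 - 4, LT = x_1x_2^2.
f_2 = 3x_1 - 7/4x_2 + 3, LT = x_1.

S(f_1,f_2): lcm = x_1x_2^2. S = -x_1 + 7/12x_2^3 - x_2^2 + x_2 - 1.
  leading term x_1: subtract (-1/3)·f_2 from -x_1 + 7/12x_2^3 - x_2^2 + x_2 - 1 → 7/12x_2^3 - x_2^2 + 5/12x_2
  leading term x_2^3: no divisor's leading term divides it; move 7/12x_2^3 to the remainder.
  leading term x_2^2: no divisor's leading term divides it; move -x_2^2 to the remainder.
  leading term x_2: no divisor's leading term divides it; move 5/12x_2 to the remainder.
  remainder 7/12x_2^3 - x_2^2 + 5/12x_2 ≠ 0; add g_3 = 7/12x_2^3 - x_2^2 + 5/12x_2 to the basis.

The other S-polynomials (S(f_1,g_3), S(f_2,g_3)) all reduce to 0 modulo the current basis, so we have a Gröbner basis.
Inter-reduce: drop elements whose leading term is divisible by another's, tail-reduce, and make monic.
Reduced Gröbner basis: {x_1 - 7/12x_2 + 1, x_2^3 - 12/7x_2^2 + 5/7x_2}.

Buchberger on the second generating set:
h_1 = 28x_1x_2^2 + 8x_1 + 7x_2 + 8, LT = x_1x_2^2.
h_2 = -16x_1x_2^2 - 2x_1 - 11/2x_2 - 2, LT = x_1x_2^2.

S(h_1,h_2): lcm = x_1x_2^2. S = 9/56x_1 - 3/32x_2 + 9/56.
  leading term x_1: no divisor's leading term divides it; move 9/56x_1 to the remainder.
  leading term x_2: no divisor's leading term divides it; move -3/32x_2 to the remainder.
  leading term 1: no divisor's leading term divides it; move 9/56 to the remainder.
  remainder 9/56x_1 - 3/32x_2 + 9/56 ≠ 0; add k_3 = 9/56x_1 - 3/32x_2 + 9/56 to the basis.

S(h_1,k_3): lcm = x_1x_2^2. S = 2/7x_1 + 7/12x_2^3 - x_2^2 + 1/4x_2 + 2/7.
  leading term x_1: subtract (16/9)·k_3 from 2/7x_1 + 7/12x_2^3 - x_2^2 + 1/4x_2 + 2/7 → 7/12x_2^3 - x_2^2 + 5/12x_2
  leading term x_2^3: no divisor's leading term divides it; move 7/12x_2^3 to the remainder.
  leading term x_2^2: no divisor's leading term divides it; move -x_2^2 to the remainder.
  leading term x_2: no divisor's leading term divides it; move 5/12x_2 to the remainder.
  remainder 7/12x_2^3 - x_2^2 + 5/12x_2 ≠ 0; add k_4 = 7/12x_2^3 - x_2^2 + 5/12x_2 to the basis.

The other S-polynomials (S(h_2,k_3), S(h_1,k_4), S(h_2,k_4), S(k_3,k_4)) all reduce to 0 modulo the current basis, so we have a Gröbner basis.
Inter-reduce: drop elements whose leading term is divisible by another's, tail-reduce, and make monic.
Reduced Gröbner basis: {x_1 - 7/12x_2 + 1, x_2^3 - 12/7x_2^2 + 5/7x_2}.

These coincide, so the ideals are equal.

Yes, the ideals are equal.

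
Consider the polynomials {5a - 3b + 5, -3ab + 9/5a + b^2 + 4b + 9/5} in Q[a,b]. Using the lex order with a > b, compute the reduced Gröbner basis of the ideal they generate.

f_1 = 5a - 3b + 5, LT = a.
f_2 = -3ab + 9/5a + b^2 + 4b + 9/5, LT = ab.

S(f_1,f_2): lcm = ab. S = 3/5a - 4/15b^2 + 7/3b + 3/5.
  leading term a: subtract (3/25)·f_1 from 3/5a - 4/15b^2 + 7/3b + 3/5 → -4/15b^2 + 202/75b
  leading term b^2: no divisor's leading term divides it; move -4/15b^2 to the remainder.
  leading term b: no divisor's leading term divides it; move 202/75b to the remainder.
  remainder -4/15b^2 + 202/75b ≠ 0; add g_3 = -4/15b^2 + 202/75b to the basis.

The other S-polynomials (S(f_1,g_3), S(f_2,g_3)) all reduce to 0 modulo the current basis, so we have a Gröbner basis.
Inter-reduce: drop elements whose leading term is divisible by another's, tail-reduce, and make monic.

G = {a - 3/5b + 1, b^2 - 101/10b}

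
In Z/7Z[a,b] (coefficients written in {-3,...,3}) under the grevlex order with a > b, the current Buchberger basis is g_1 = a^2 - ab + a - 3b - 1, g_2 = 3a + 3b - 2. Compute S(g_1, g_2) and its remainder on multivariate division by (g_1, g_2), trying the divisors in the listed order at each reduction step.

lcm(LM(g_1), LM(g_2)) = a^2.
S = (lcm/LT(g_1))·g_1 − (lcm/LT(g_2))·g_2 = -2ab - 3a - 3b - 1.
Reduce S modulo (g_1, g_2) in that order:
  leading term ab: subtract (-3b)·g_2 from -2ab - 3a - 3b - 1 → 2b^2 - 3a - 2b - 1
  leading term b^2: no divisor's leading term divides it; move 2b^2 to the remainder.
  leading term a: subtract (-1)·g_2 from -3a - 2b - 1 → b - 3
  leading term b: no divisor's leading term divides it; move b to the remainder.
  leading term 1: no divisor's leading term divides it; move -3 to the remainder.
The remainder 2b^2 + b - 3 is nonzero, so it would be added as the next basis element.
This is the inner loop of Buchberger's algorithm — each nonzero remainder becomes a new basis element.

S(g_1, g_2) = -2ab - 3a - 3b - 1; remainder on division = 2b^2 + b - 3.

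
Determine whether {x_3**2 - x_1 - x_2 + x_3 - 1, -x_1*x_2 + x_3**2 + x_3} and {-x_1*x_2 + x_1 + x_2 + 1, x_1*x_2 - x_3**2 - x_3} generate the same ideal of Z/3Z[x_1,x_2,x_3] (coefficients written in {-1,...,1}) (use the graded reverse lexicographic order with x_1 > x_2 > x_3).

Two ideals are equal iff their reduced Gröbner bases coincide (the reduced basis is unique for a fixed ordering).
Buchberger on the first generating set:
f_1 = x_3**2 - x_1 - x_2 + x_3 - 1, LT = x_3**2.
f_2 = -x_1*x_2 + x_3**2 + x_3, LT = x_1*x_2.

The S-polynomials (S(f_1,f_2)) all reduce to 0 modulo the current basis, so we have a Gröbner basis.
Inter-reduce: drop elements whose leading term is divisible by another's, tail-reduce, and make monic.
Reduced Gröbner basis: {x_1*x_2 - x_1 - x_2 - 1, x_3**2 - x_1 - x_2 + x_3 - 1}.

Buchberger on the second generating set:
h_1 = -x_1*x_2 + x_1 + x_2 + 1, LT = x_1*x_2.
h_2 = x_1*x_2 - x_3**2 - x_3, LT = x_1*x_2.

S(h_1,h_2): lcm = x_1*x_2. S = x_3**2 - x_1 - x_2 + x_3 - 1.
  leading term x_3**2: no divisor's leading term divides it; move x_3**2 to the remainder.
  leading term x_1: no divisor's leading term divides it; move -x_1 to the remainder.
  leading term x_2: no divisor's leading term divides it; move -x_2 to the remainder.
  leading term x_3: no divisor's leading term divides it; move x_3 to the remainder.
  leading term 1: no divisor's leading term divides it; move -1 to the remainder.
  remainder x_3**2 - x_1 - x_2 + x_3 - 1 ≠ 0; add k_3 = x_3**2 - x_1 - x_2 + x_3 - 1 to the basis.

The other S-polynomials (S(h_1,k_3), S(h_2,k_3)) all reduce to 0 modulo the current basis, so we have a Gröbner basis.
Inter-reduce: drop elements whose leading term is divisible by another's, tail-reduce, and make monic.
Reduced Gröbner basis: {x_1*x_2 - x_1 - x_2 - 1, x_3**2 - x_1 - x_2 + x_3 - 1}.

These coincide, so the ideals are equal.

Yes, the ideals are equal.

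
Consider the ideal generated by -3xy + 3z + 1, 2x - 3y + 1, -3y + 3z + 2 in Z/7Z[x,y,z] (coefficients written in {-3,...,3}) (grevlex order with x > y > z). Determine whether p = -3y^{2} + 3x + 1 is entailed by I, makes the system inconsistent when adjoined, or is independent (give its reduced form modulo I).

First compute the reduced Gröbner basis of I by Buchberger's algorithm.
f_1 = -3xy + 3z + 1, LT = xy.
f_2 = 2x - 3y + 1, LT = x.
f_3 = -3y + 3z + 2, LT = y.

S(f_1,f_2): lcm = xy. S = -2y^{2} + 3y - z + 2.
  leading term y^{2}: subtract (3y)·f_3 from -2y^{2} + 3y - z + 2 → -2yz - 3y - z + 2
  leading term yz: subtract (3z)·f_3 from -2yz - 3y - z + 2 → -2z^{2} - 3y + 2
  leading term z^{2}: no divisor's leading term divides it; move -2z^{2} to the remainder.
  leading term y: subtract (1)·f_3 from -3y + 2 → -3z
  leading term z: no divisor's leading term divides it; move -3z to the remainder.
  remainder -2z^{2} - 3z ≠ 0; add h_4 = -2z^{2} - 3z to the basis.

The other S-polynomials (S(f_1,f_3), S(f_2,f_3), S(f_1,h_4), S(f_2,h_4), S(f_3,h_4)) all reduce to 0 modulo the current basis, so we have a Gröbner basis.
Inter-reduce: drop elements whose leading term is divisible by another's, tail-reduce, and make monic.
Reduced Gröbner basis: {z^{2} - 2z, x + 2z + 3, y - z - 3}.
Label its elements g_1 = z^{2} - 2z, g_2 = x + 2z + 3, g_3 = y - z - 3.

Reduce p = -3y^{2} + 3x + 1 modulo G:
  leading term y^{2}: subtract (-3y)·g_3 from -3y^{2} + 3x + 1 → -3yz + 3x - 2y + 1
  leading term yz: subtract (-3z)·g_3 from -3yz + 3x - 2y + 1 → -3z^{2} + 3x - 2y - 2z + 1
  leading term z^{2}: subtract (-3)·g_1 from -3z^{2} + 3x - 2y - 2z + 1 → 3x - 2y - z + 1
  leading term x: subtract (3)·g_2 from 3x - 2y - z + 1 → -2y - 1
  leading term y: subtract (-2)·g_3 from -2y - 1 → -2z
  leading term z: no divisor's leading term divides it; move -2z to the remainder.
  normal form = -2z.
The normal form is nonzero, so p ∉ I. Since p minus its normal form lies in I, I + (p) = I + (r) where r = -2z; decide whether this ideal is the whole ring.
Run Buchberger on G together with r (pairs among the g_i already reduce to 0 since G is a Gröbner basis):
g_1 = z^{2} - 2z, LT = z^{2}.
g_2 = x + 2z + 3, LT = x.
g_3 = y - z - 3, LT = y.
r = -2z, LT = z.

The S-polynomials (S(g_1,g_2), S(g_1,g_3), S(g_1,r), S(g_2,g_3), S(g_2,r), S(g_3,r)) all reduce to 0 modulo the current basis, so we have a Gröbner basis.
Inter-reduce: drop elements whose leading term is divisible by another's, tail-reduce, and make monic.
Reduced Gröbner basis: {x + 3, y - 3, z}.
The reduced Gröbner basis of I + (p) is {x + 3, y - 3, z} ≠ {1}, a proper ideal, so the enlarged system stays consistent: p is independent of I, with normal form -2z.

-3y^{2} + 3x + 1 is independent of I; its normal form modulo I is -2z.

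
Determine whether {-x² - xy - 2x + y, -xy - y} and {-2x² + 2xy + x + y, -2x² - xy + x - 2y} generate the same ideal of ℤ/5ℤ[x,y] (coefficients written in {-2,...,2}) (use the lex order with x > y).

Yes, the ideals are equal.

Two ideals are equal iff their reduced Gröbner bases coincide (the reduced basis is unique for a fixed ordering).
Buchberger on the first generating set:
f_1 = -x² - xy - 2x + y, LT = x².
f_2 = -xy - y, LT = xy.

S(f_1,f_2): lcm = x²y. S = xy² + xy - y².
  leading term xy²: subtract (-y)·f_2 from xy² + xy - y² → xy - 2y²
  leading term xy: subtract (-1)·f_2 from xy - 2y² → -2y² - y
  leading term y²: no divisor's leading term divides it; move -2y² to the remainder.
  leading term y: no divisor's leading term divides it; move -y to the remainder.
  remainder -2y² - y ≠ 0; add g_3 = -2y² - y to the basis.

The other S-polynomials (S(f_1,g_3), S(f_2,g_3)) all reduce to 0 modulo the current basis, so we have a Gröbner basis.
Inter-reduce: drop elements whose leading term is divisible by another's, tail-reduce, and make monic.
Reduced Gröbner basis: {x² + 2x - 2y, xy + y, y² - 2y}.

Buchberger on the second generating set:
h_1 = -2x² + 2xy + x + y, LT = x².
h_2 = -2x² - xy + x - 2y, LT = x².

S(h_1,h_2): lcm = x². S = xy + y.
  leading term xy: no divisor's leading term divides it; move xy to the remainder.
  leading term y: no divisor's leading term divides it; move y to the remainder.
  remainder xy + y ≠ 0; add k_3 = xy + y to the basis.

S(h_1,k_3): lcm = x²y. S = -xy² + xy + 2y².
  leading term xy²: subtract (-y)·k_3 from -xy² + xy + 2y² → xy - 2y²
  leading term xy: subtract (1)·k_3 from xy - 2y² → -2y² - y
  leading term y²: no divisor's leading term divides it; move -2y² to the remainder.
  leading term y: no divisor's leading term divides it; move -y to the remainder.
  remainder -2y² - y ≠ 0; add k_4 = -2y² - y to the basis.

The other S-polynomials (S(h_2,k_3), S(h_1,k_4), S(h_2,k_4), S(k_3,k_4)) all reduce to 0 modulo the current basis, so we have a Gröbner basis.
Inter-reduce: drop elements whose leading term is divisible by another's, tail-reduce, and make monic.
Reduced Gröbner basis: {x² + 2x - 2y, xy + y, y² - 2y}.

Same reduced basis, so the two generating sets span the same ideal.
The same test decides containment: I ⊆ J iff every generator of I reduces to 0 modulo a Gröbner basis of J.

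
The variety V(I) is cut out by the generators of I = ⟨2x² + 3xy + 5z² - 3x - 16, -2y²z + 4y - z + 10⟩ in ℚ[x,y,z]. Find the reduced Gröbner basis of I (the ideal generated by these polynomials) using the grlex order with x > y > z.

f_1 = 2x² + 3xy + 5z² - 3x - 16, LT = x².
f_2 = -2y²z + 4y - z + 10, LT = y²z.

The S-polynomials (S(f_1,f_2)) all reduce to 0 modulo the current basis, so we have a Gröbner basis.

G = {y²z - 2y + ½z - 5, x² + 3/2xy + 5/2z² - 3/2x - 8}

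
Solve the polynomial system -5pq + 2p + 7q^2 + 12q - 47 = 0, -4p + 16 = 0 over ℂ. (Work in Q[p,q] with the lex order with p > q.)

Compute a lex Gröbner basis by Buchberger's algorithm.
f_1 = -5pq + 2p + 7q^2 + 12q - 47, LT = pq.
f_2 = -4p + 16, LT = p.

S(f_1,f_2): lcm = pq. S = -2/5p - 7/5q^2 + 8/5q + 47/5.
  reduce S modulo (f_1, f_2):
  remainder -7/5q^2 + 8/5q + 39/5 ≠ 0; add h_3 = -7/5q^2 + 8/5q + 39/5 to the basis.

The other S-polynomials (S(f_1,h_3), S(f_2,h_3)) all reduce to 0 modulo the current basis, so we have a Gröbner basis.
Inter-reduce: drop elements whose leading term is divisible by another's, tail-reduce, and make monic.
Reduced Gröbner basis: {p - 4, q^2 - 8/7q - 39/7}.

Since the basis is lex-ordered, q^2 - 8/7q - 39/7 is univariate in q. Its roots are {-13/7, 3}. Back-substituting each root into the other basis elements fixes the other coordinates.
  q = -13/7: the earlier basis element becomes p - 4 = 0, giving p = 4 — point (4, -13/7).
  q = 3: the earlier basis element becomes p - 4 = 0, giving p = 4 — point (4, 3).

{(4, -13/7), (4, 3)}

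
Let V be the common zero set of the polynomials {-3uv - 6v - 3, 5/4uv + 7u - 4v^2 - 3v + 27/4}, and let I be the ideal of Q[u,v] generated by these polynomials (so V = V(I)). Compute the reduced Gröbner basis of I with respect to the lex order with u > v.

f_1 = -3uv - 6v - 3, LT = uv.
f_2 = 5/4uv + 7u - 4v^2 - 3v + 27/4, LT = uv.

S(f_1,f_2): lcm = uv. S = -28/5u + 16/5v^2 + 22/5v - 22/5.
  reduce S modulo (f_1, f_2):
  remainder -28/5u + 16/5v^2 + 22/5v - 22/5 ≠ 0; add g_3 = -28/5u + 16/5v^2 + 22/5v - 22/5 to the basis.

S(f_1,g_3): lcm = uv. S = 4/7v^3 + 11/14v^2 + 17/14v + 1.
  reduce S modulo (f_1, f_2, g_3):
  remainder 4/7v^3 + 11/14v^2 + 17/14v + 1 ≠ 0; add g_4 = 4/7v^3 + 11/14v^2 + 17/14v + 1 to the basis.

The other S-polynomials (S(f_2,g_3), S(f_1,g_4), S(f_2,g_4), S(g_3,g_4)) all reduce to 0 modulo the current basis, so we have a Gröbner basis.
Inter-reduce: drop elements whose leading term is divisible by another's, tail-reduce, and make monic.

G = {u - 4/7v^2 - 11/14v + 11/14, v^3 + 11/8v^2 + 17/8v + 7/4}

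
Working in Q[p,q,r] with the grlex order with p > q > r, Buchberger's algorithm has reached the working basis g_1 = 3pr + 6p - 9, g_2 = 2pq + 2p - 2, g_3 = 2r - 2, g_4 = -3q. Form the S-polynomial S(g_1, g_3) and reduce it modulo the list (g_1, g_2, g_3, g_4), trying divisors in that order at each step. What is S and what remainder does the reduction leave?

S(g_1, g_3) = 3p - 3; remainder on division = 3p - 3.

lcm(LM(g_1), LM(g_3)) = pr.
S = (lcm/LT(g_1))·g_1 − (lcm/LT(g_3))·g_3 = 3p - 3.
Reduce S modulo (g_1, g_2, g_3, g_4) in that order:
  leading term p: no divisor's leading term divides it; move 3p to the remainder.
  leading term 1: no divisor's leading term divides it; move -3 to the remainder.
The remainder 3p - 3 is nonzero, so it would be added as the next basis element.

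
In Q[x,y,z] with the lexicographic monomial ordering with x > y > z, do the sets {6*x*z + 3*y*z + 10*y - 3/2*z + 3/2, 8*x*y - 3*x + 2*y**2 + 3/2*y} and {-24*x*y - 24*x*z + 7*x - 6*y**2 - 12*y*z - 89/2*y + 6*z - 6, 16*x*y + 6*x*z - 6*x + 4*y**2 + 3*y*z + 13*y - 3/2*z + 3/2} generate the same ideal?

No, the ideals differ.

Equality of ideals is decidable: compute both reduced Gröbner bases (unique for the ordering) and check whether they agree.
Buchberger on the first generating set:
f_1 = 6*x*z + 3*y*z + 10*y - 3/2*z + 3/2, LT = x*z.
f_2 = 8*x*y - 3*x + 2*y**2 + 3/2*y, LT = x*y.

S(f_1,f_2): lcm = x*y*z. S = 3/8*x*z + 1/4*y**2*z + 5/3*y**2 - 7/16*y*z + 1/4*y.
  leading term x*z: subtract (1/16)·f_1 from 3/8*x*z + 1/4*y**2*z + 5/3*y**2 - 7/16*y*z + 1/4*y → 1/4*y**2*z + 5/3*y**2 - 5/8*y*z - 3/8*y + 3/32*z - 3/32
  leading term y**2*z: no divisor's leading term divides it; move 1/4*y**2*z to the remainder.
  leading term y**2: no divisor's leading term divides it; move 5/3*y**2 to the remainder.
  leading term y*z: no divisor's leading term divides it; move -5/8*y*z to the remainder.
  leading term y: no divisor's leading term divides it; move -3/8*y to the remainder.
  leading term z: no divisor's leading term divides it; move 3/32*z to the remainder.
  leading term 1: no divisor's leading term divides it; move -3/32 to the remainder.
  remainder 1/4*y**2*z + 5/3*y**2 - 5/8*y*z - 3/8*y + 3/32*z - 3/32 ≠ 0; add g_3 = 1/4*y**2*z + 5/3*y**2 - 5/8*y*z - 3/8*y + 3/32*z - 3/32 to the basis.

The other S-polynomials (S(f_1,g_3), S(f_2,g_3)) all reduce to 0 modulo the current basis, so we have a Gröbner basis.
Inter-reduce: drop elements whose leading term is divisible by another's, tail-reduce, and make monic.
Reduced Gröbner basis: {x*y - 3/8*x + 1/4*y**2 + 3/16*y, x*z + 1/2*y*z + 5/3*y - 1/4*z + 1/4, y**2*z + 20/3*y**2 - 5/2*y*z - 3/2*y + 3/8*z - 3/8}.

Buchberger on the second generating set:
h_1 = -24*x*y - 24*x*z + 7*x - 6*y**2 - 12*y*z - 89/2*y + 6*z - 6, LT = x*y.
h_2 = 16*x*y + 6*x*z - 6*x + 4*y**2 + 3*y*z + 13*y - 3/2*z + 3/2, LT = x*y.

S(h_1,h_2): lcm = x*y. S = 5/8*x*z + 1/12*x + 5/16*y*z + 25/24*y - 5/32*z + 5/32.
  leading term x*z: no divisor's leading term divides it; move 5/8*x*z to the remainder.
  leading term x: no divisor's leading term divides it; move 1/12*x to the remainder.
  leading term y*z: no divisor's leading term divides it; move 5/16*y*z to the remainder.
  leading term y: no divisor's leading term divides it; move 25/24*y to the remainder.
  leading term z: no divisor's leading term divides it; move -5/32*z to the remainder.
  leading term 1: no divisor's leading term divides it; move 5/32 to the remainder.
  remainder 5/8*x*z + 1/12*x + 5/16*y*z + 25/24*y - 5/32*z + 5/32 ≠ 0; add k_3 = 5/8*x*z + 1/12*x + 5/16*y*z + 25/24*y - 5/32*z + 5/32 to the basis.

S(h_1,k_3): lcm = x*y*z. S = -2/15*x*y + x*z**2 - 7/24*x*z - 1/4*y**2*z - 5/3*y**2 + 1/2*y*z**2 + 101/48*y*z - 1/4*y - 1/4*z**2 + 1/4*z.
  leading term x*y: subtract (1/180)·h_1 from -2/15*x*y + x*z**2 - 7/24*x*z - 1/4*y**2*z - 5/3*y**2 + 1/2*y*z**2 + 101/48*y*z - 1/4*y - 1/4*z**2 + 1/4*z → x*z**2 - 19/120*x*z - 7/180*x - 1/4*y**2*z - 49/30*y**2 + 1/2*y*z**2 + 521/240*y*z - 1/360*y - 1/4*z**2 + 13/60*z + 1/30
  leading term x*z**2: subtract (8/5*z)·k_3 from x*z**2 - 19/120*x*z - 7/180*x - 1/4*y**2*z - 49/30*y**2 + 1/2*y*z**2 + 521/240*y*z - 1/360*y - 1/4*z**2 + 13/60*z + 1/30 → -7/24*x*z - 7/180*x - 1/4*y**2*z - 49/30*y**2 + 121/240*y*z - 1/360*y - 1/30*z + 1/30
  leading term x*z: subtract (-7/15)·k_3 from -7/24*x*z - 7/180*x - 1/4*y**2*z - 49/30*y**2 + 121/240*y*z - 1/360*y - 1/30*z + 1/30 → -1/4*y**2*z - 49/30*y**2 + 13/20*y*z + 29/60*y - 17/160*z + 17/160
  leading term y**2*z: no divisor's leading term divides it; move -1/4*y**2*z to the remainder.
  leading term y**2: no divisor's leading term divides it; move -49/30*y**2 to the remainder.
  leading term y*z: no divisor's leading term divides it; move 13/20*y*z to the remainder.
  leading term y: no divisor's leading term divides it; move 29/60*y to the remainder.
  leading term z: no divisor's leading term divides it; move -17/160*z to the remainder.
  leading term 1: no divisor's leading term divides it; move 17/160 to the remainder.
  remainder -1/4*y**2*z - 49/30*y**2 + 13/20*y*z + 29/60*y - 17/160*z + 17/160 ≠ 0; add k_4 = -1/4*y**2*z - 49/30*y**2 + 13/20*y*z + 29/60*y - 17/160*z + 17/160 to the basis.

The other S-polynomials (S(h_2,k_3), S(h_1,k_4), S(h_2,k_4), S(k_3,k_4)) all reduce to 0 modulo the current basis, so we have a Gröbner basis.
Inter-reduce: drop elements whose leading term is divisible by another's, tail-reduce, and make monic.
Reduced Gröbner basis: {x*y - 17/40*x + 1/4*y**2 + 3/16*y, x*z + 2/15*x + 1/2*y*z + 5/3*y - 1/4*z + 1/4, y**2*z + 98/15*y**2 - 13/5*y*z - 29/15*y + 17/40*z - 17/40}.

The bases are distinct; the ideals are different.
The choice of monomial ordering does not affect the verdict — as long as both bases are computed under the same ordering, their equality decides ideal equality.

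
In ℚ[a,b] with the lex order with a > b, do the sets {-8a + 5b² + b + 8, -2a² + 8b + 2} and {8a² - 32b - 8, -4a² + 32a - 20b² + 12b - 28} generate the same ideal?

Equality of ideals is decidable: compute both reduced Gröbner bases (unique for the ordering) and check whether they agree.
Buchberger on the first generating set:
f_1 = -8a + 5b² + b + 8, LT = a.
f_2 = -2a² + 8b + 2, LT = a².

S(f_1,f_2): lcm = a². S = -⅝ab² - ⅛ab - a + 4b + 1.
  reduce S modulo (f_1, f_2):
  remainder -25/64b⁴ - 5/32b³ - 81/64b² + 15/4b ≠ 0; add g_3 = -25/64b⁴ - 5/32b³ - 81/64b² + 15/4b to the basis.

The other S-polynomials (S(f_1,g_3), S(f_2,g_3)) all reduce to 0 modulo the current basis, so we have a Gröbner basis.
Inter-reduce: drop elements whose leading term is divisible by another's, tail-reduce, and make monic.
Reduced Gröbner basis: {a - ⅝b² - ⅛b - 1, b⁴ + ⅖b³ + 81/25b² - 48/5b}.

Buchberger on the second generating set:
h_1 = 8a² - 32b - 8, LT = a².
h_2 = -4a² + 32a - 20b² + 12b - 28, LT = a².

S(h_1,h_2): lcm = a². S = 8a - 5b² - b - 8.
  reduce S modulo (h_1, h_2):
  remainder 8a - 5b² - b - 8 ≠ 0; add k_3 = 8a - 5b² - b - 8 to the basis.

S(h_1,k_3): lcm = a². S = ⅝ab² + ⅛ab + a - 4b - 1.
  reduce S modulo (h_1, h_2, k_3):
  remainder 25/64b⁴ + 5/32b³ + 81/64b² - 15/4b ≠ 0; add k_4 = 25/64b⁴ + 5/32b³ + 81/64b² - 15/4b to the basis.

The other S-polynomials (S(h_2,k_3), S(h_1,k_4), S(h_2,k_4), S(k_3,k_4)) all reduce to 0 modulo the current basis, so we have a Gröbner basis.
Inter-reduce: drop elements whose leading term is divisible by another's, tail-reduce, and make monic.
Reduced Gröbner basis: {a - ⅝b² - ⅛b - 1, b⁴ + ⅖b³ + 81/25b² - 48/5b}.

These coincide, so the ideals are equal.

Yes, the ideals are equal.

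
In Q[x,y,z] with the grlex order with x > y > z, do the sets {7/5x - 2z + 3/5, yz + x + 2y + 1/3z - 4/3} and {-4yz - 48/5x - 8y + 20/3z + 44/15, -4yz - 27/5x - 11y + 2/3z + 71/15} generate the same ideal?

No, the ideals differ.

Since reduced Gröbner bases are canonical representatives of ideals under a given ordering, it suffices to compute and compare them.
Buchberger on the first generating set:
f_1 = 7/5x - 2z + 3/5, LT = x.
f_2 = yz + x + 2y + 1/3z - 4/3, LT = yz.

The S-polynomials (S(f_1,f_2)) all reduce to 0 modulo the current basis, so we have a Gröbner basis.
Inter-reduce: drop elements whose leading term is divisible by another's, tail-reduce, and make monic.
Reduced Gröbner basis: {yz + 2y + 37/21z - 37/21, x - 10/7z + 3/7}.

Buchberger on the second generating set:
h_1 = -4yz - 48/5x - 8y + 20/3z + 44/15, LT = yz.
h_2 = -4yz - 27/5x - 11y + 2/3z + 71/15, LT = yz.

S(h_1,h_2): lcm = yz. S = 21/20x - 3/4y - 3/2z + 9/20.
  leading term x: no divisor's leading term divides it; move 21/20x to the remainder.
  leading term y: no divisor's leading term divides it; move -3/4y to the remainder.
  leading term z: no divisor's leading term divides it; move -3/2z to the remainder.
  leading term 1: no divisor's leading term divides it; move 9/20 to the remainder.
  remainder 21/20x - 3/4y - 3/2z + 9/20 ≠ 0; add k_3 = 21/20x - 3/4y - 3/2z + 9/20 to the basis.

The other S-polynomials (S(h_1,k_3), S(h_2,k_3)) all reduce to 0 modulo the current basis, so we have a Gröbner basis.
Inter-reduce: drop elements whose leading term is divisible by another's, tail-reduce, and make monic.
Reduced Gröbner basis: {yz + 26/7y + 37/21z - 37/21, x - 5/7y - 10/7z + 3/7}.

Since the reduced bases disagree, the two ideals are not the same.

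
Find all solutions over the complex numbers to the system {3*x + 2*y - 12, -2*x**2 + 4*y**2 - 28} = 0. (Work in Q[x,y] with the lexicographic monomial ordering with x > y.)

Compute a lex Gröbner basis by Buchberger's algorithm.
f_1 = 3*x + 2*y - 12, LT = x.
f_2 = -2*x**2 + 4*y**2 - 28, LT = x**2.

S(f_1,f_2): lcm = x**2. S = 2/3*x*y - 4*x + 2*y**2 - 14.
  reduce S modulo (f_1, f_2):
  remainder 14/9*y**2 + 16/3*y - 30 ≠ 0; add h_3 = 14/9*y**2 + 16/3*y - 30 to the basis.

The other S-polynomials (S(f_1,h_3), S(f_2,h_3)) all reduce to 0 modulo the current basis, so we have a Gröbner basis.
Inter-reduce: drop elements whose leading term is divisible by another's, tail-reduce, and make monic.
Reduced Gröbner basis: {x + 2/3*y - 4, y**2 + 24/7*y - 135/7}.

From the last basis element, y**2 + 24/7*y - 135/7 = 0, so y takes values in {-45/7, 3}. Each choice, substituted upward through the basis, yields the corresponding point(s) of the solution set.
  y = -45/7: the earlier basis element becomes x - 58/7 = 0, giving x = 58/7 — point (58/7, -45/7).
  y = 3: the earlier basis element becomes x - 2 = 0, giving x = 2 — point (2, 3).
This is the nonlinear analogue of row-reducing a linear system.

{(58/7, -45/7), (2, 3)}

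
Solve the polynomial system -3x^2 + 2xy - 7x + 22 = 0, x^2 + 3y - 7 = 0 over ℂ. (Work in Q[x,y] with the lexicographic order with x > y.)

{(2, 1), (-13/4 - sqrt(95)*I/4, 19/24 - 13*sqrt(95)*I/24), (-13/4 + sqrt(95)*I/4, 19/24 + 13*sqrt(95)*I/24)}

Compute a lex Gröbner basis by Buchberger's algorithm.
f_1 = -3x^2 + 2xy - 7x + 22, LT = x^2.
f_2 = x^2 + 3y - 7, LT = x^2.

S(f_1,f_2): lcm = x^2. S = -2/3xy + 7/3x - 3y - 1/3.
  leading term xy: no divisor's leading term divides it; move -2/3xy to the remainder.
  leading term x: no divisor's leading term divides it; move 7/3x to the remainder.
  leading term y: no divisor's leading term divides it; move -3y to the remainder.
  leading term 1: no divisor's leading term divides it; move -1/3 to the remainder.
  remainder -2/3xy + 7/3x - 3y - 1/3 ≠ 0; add h_3 = -2/3xy + 7/3x - 3y - 1/3 to the basis.

S(f_1,h_3): lcm = x^2y. S = 7/2x^2 - 2/3xy^2 - 13/6xy - 1/2x - 22/3y.
  leading term x^2: subtract (-7/6)·f_1 from 7/2x^2 - 2/3xy^2 - 13/6xy - 1/2x - 22/3y → -2/3xy^2 + 1/6xy - 26/3x - 22/3y + 77/3
  leading term xy^2: subtract (y)·h_3 from -2/3xy^2 + 1/6xy - 26/3x - 22/3y + 77/3 → -13/6xy - 26/3x + 3y^2 - 7y + 77/3
  leading term xy: subtract (13/4)·h_3 from -13/6xy - 26/3x + 3y^2 - 7y + 77/3 → -65/4x + 3y^2 + 11/4y + 107/4
  leading term x: no divisor's leading term divides it; move -65/4x to the remainder.
  leading term y^2: no divisor's leading term divides it; move 3y^2 to the remainder.
  leading term y: no divisor's leading term divides it; move 11/4y to the remainder.
  leading term 1: no divisor's leading term divides it; move 107/4 to the remainder.
  remainder -65/4x + 3y^2 + 11/4y + 107/4 ≠ 0; add h_4 = -65/4x + 3y^2 + 11/4y + 107/4 to the basis.

S(h_3,h_4): lcm = xy. S = -7/2x + 12/65y^3 + 11/65y^2 + 799/130y + 1/2.
  leading term x: subtract (14/65)·h_4 from -7/2x + 12/65y^3 + 11/65y^2 + 799/130y + 1/2 → 12/65y^3 - 31/65y^2 + 361/65y - 342/65
  leading term y^3: no divisor's leading term divides it; move 12/65y^3 to the remainder.
  leading term y^2: no divisor's leading term divides it; move -31/65y^2 to the remainder.
  leading term y: no divisor's leading term divides it; move 361/65y to the remainder.
  leading term 1: no divisor's leading term divides it; move -342/65 to the remainder.
  remainder 12/65y^3 - 31/65y^2 + 361/65y - 342/65 ≠ 0; add h_5 = 12/65y^3 - 31/65y^2 + 361/65y - 342/65 to the basis.

The other S-polynomials (S(f_2,h_3), S(f_1,h_4), S(f_2,h_4), S(f_1,h_5), S(f_2,h_5), S(h_3,h_5), S(h_4,h_5)) all reduce to 0 modulo the current basis, so we have a Gröbner basis.
Inter-reduce: drop elements whose leading term is divisible by another's, tail-reduce, and make monic.
Reduced Gröbner basis: {x - 12/65y^2 - 11/65y - 107/65, y^3 - 31/12y^2 + 361/12y - 57/2}.

A lex Gröbner basis eliminates variables successively. Here y^3 - 31/12y^2 + 361/12y - 57/2 depends only on y, with roots {1, 19/24 - 13*sqrt(95)*I/24, 19/24 + 13*sqrt(95)*I/24}; lifting each root through the earlier basis elements recovers the full solutions.
  y = 1: the earlier basis element becomes x - 2 = 0, giving x = 2 — point (2, 1).
  y = 19/24 - 13*sqrt(95)*I/24: the earlier basis element becomes x + 13/4 + sqrt(95)*I/4 = 0, giving x = -13/4 - sqrt(95)*I/4 — point (-13/4 - sqrt(95)*I/4, 19/24 - 13*sqrt(95)*I/24).
  y = 19/24 + 13*sqrt(95)*I/24: the earlier basis element becomes x + 13/4 - sqrt(95)*I/4 = 0, giving x = -13/4 + sqrt(95)*I/4 — point (-13/4 + sqrt(95)*I/4, 19/24 + 13*sqrt(95)*I/24).
Substituting each solution back into the original system confirms all equations vanish.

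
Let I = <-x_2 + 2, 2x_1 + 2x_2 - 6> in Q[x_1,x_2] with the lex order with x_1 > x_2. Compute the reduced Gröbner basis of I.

G = {x_1 - 1, x_2 - 2}

f_1 = -x_2 + 2, LT = x_2.
f_2 = 2x_1 + 2x_2 - 6, LT = x_1.

The S-polynomials (S(f_1,f_2)) all reduce to 0 modulo the current basis, so we have a Gröbner basis.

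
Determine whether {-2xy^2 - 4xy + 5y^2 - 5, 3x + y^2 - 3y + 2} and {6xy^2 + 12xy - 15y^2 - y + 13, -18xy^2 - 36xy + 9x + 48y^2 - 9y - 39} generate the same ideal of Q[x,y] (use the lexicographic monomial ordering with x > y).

For a fixed monomial order, each ideal has a unique reduced Gröbner basis; comparing bases decides equality.
Buchberger on the first generating set:
f_1 = -2xy^2 - 4xy + 5y^2 - 5, LT = xy^2.
f_2 = 3x + y^2 - 3y + 2, LT = x.

S(f_1,f_2): lcm = xy^2. S = 2xy - 1/3y^4 + y^3 - 19/6y^2 + 5/2.
  leading term xy: subtract (2/3y)·f_2 from 2xy - 1/3y^4 + y^3 - 19/6y^2 + 5/2 → -1/3y^4 + 1/3y^3 - 7/6y^2 - 4/3y + 5/2
  leading term y^4: no divisor's leading term divides it; move -1/3y^4 to the remainder.
  leading term y^3: no divisor's leading term divides it; move 1/3y^3 to the remainder.
  leading term y^2: no divisor's leading term divides it; move -7/6y^2 to the remainder.
  leading term y: no divisor's leading term divides it; move -4/3y to the remainder.
  leading term 1: no divisor's leading term divides it; move 5/2 to the remainder.
  remainder -1/3y^4 + 1/3y^3 - 7/6y^2 - 4/3y + 5/2 ≠ 0; add g_3 = -1/3y^4 + 1/3y^3 - 7/6y^2 - 4/3y + 5/2 to the basis.

S(f_1,g_3): lcm = xy^4. S = 3xy^3 - 7/2xy^2 - 4xy + 15/2x - 5/2y^4 + 5/2y^2.
  leading term xy^3: subtract (-3/2y)·f_1 from 3xy^3 - 7/2xy^2 - 4xy + 15/2x - 5/2y^4 + 5/2y^2 → -19/2xy^2 - 4xy + 15/2x - 5/2y^4 + 15/2y^3 + 5/2y^2 - 15/2y
  leading term xy^2: subtract (19/4)·f_1 from -19/2xy^2 - 4xy + 15/2x - 5/2y^4 + 15/2y^3 + 5/2y^2 - 15/2y → 15xy + 15/2x - 5/2y^4 + 15/2y^3 - 85/4y^2 - 15/2y + 95/4
  leading term xy: subtract (5y)·f_2 from 15xy + 15/2x - 5/2y^4 + 15/2y^3 - 85/4y^2 - 15/2y + 95/4 → 15/2x - 5/2y^4 + 5/2y^3 - 25/4y^2 - 35/2y + 95/4
  leading term x: subtract (5/2)·f_2 from 15/2x - 5/2y^4 + 5/2y^3 - 25/4y^2 - 35/2y + 95/4 → -5/2y^4 + 5/2y^3 - 35/4y^2 - 10y + 75/4
  leading term y^4: subtract (15/2)·g_3 from -5/2y^4 + 5/2y^3 - 35/4y^2 - 10y + 75/4 → 0
  remainder 0.

S(f_2,g_3): leading monomials are coprime, so the S-polynomial reduces to 0 (Buchberger's first criterion).
Every S-polynomial of the final basis reduces to 0, so we have a Gröbner basis.
Inter-reduce: drop elements whose leading term is divisible by another's, tail-reduce, and make monic.
Reduced Gröbner basis: {x + 1/3y^2 - y + 2/3, y^4 - y^3 + 7/2y^2 + 4y - 15/2}.

Buchberger on the second generating set:
h_1 = 6xy^2 + 12xy - 15y^2 - y + 13, LT = xy^2.
h_2 = -18xy^2 - 36xy + 9x + 48y^2 - 9y - 39, LT = xy^2.

S(h_1,h_2): lcm = xy^2. S = 1/2x + 1/6y^2 - 2/3y.
  leading term x: no divisor's leading term divides it; move 1/2x to the remainder.
  leading term y^2: no divisor's leading term divides it; move 1/6y^2 to the remainder.
  leading term y: no divisor's leading term divides it; move -2/3y to the remainder.
  remainder 1/2x + 1/6y^2 - 2/3y ≠ 0; add k_3 = 1/2x + 1/6y^2 - 2/3y to the basis.

S(h_1,k_3): lcm = xy^2. S = 2xy - 1/3y^4 + 4/3y^3 - 5/2y^2 - 1/6y + 13/6.
  leading term xy: subtract (4y)·k_3 from 2xy - 1/3y^4 + 4/3y^3 - 5/2y^2 - 1/6y + 13/6 → -1/3y^4 + 2/3y^3 + 1/6y^2 - 1/6y + 13/6
  leading term y^4: no divisor's leading term divides it; move -1/3y^4 to the remainder.
  leading term y^3: no divisor's leading term divides it; move 2/3y^3 to the remainder.
  leading term y^2: no divisor's leading term divides it; move 1/6y^2 to the remainder.
  leading term y: no divisor's leading term divides it; move -1/6y to the remainder.
  leading term 1: no divisor's leading term divides it; move 13/6 to the remainder.
  remainder -1/3y^4 + 2/3y^3 + 1/6y^2 - 1/6y + 13/6 ≠ 0; add k_4 = -1/3y^4 + 2/3y^3 + 1/6y^2 - 1/6y + 13/6 to the basis.

S(h_2,k_3): lcm = xy^2. S = 2xy - 1/2x - 1/3y^4 + 4/3y^3 - 8/3y^2 + 1/2y + 13/6.
  leading term xy: subtract (4y)·k_3 from 2xy - 1/2x - 1/3y^4 + 4/3y^3 - 8/3y^2 + 1/2y + 13/6 → -1/2x - 1/3y^4 + 2/3y^3 + 1/2y + 13/6
  leading term x: subtract (-1)·k_3 from -1/2x - 1/3y^4 + 2/3y^3 + 1/2y + 13/6 → -1/3y^4 + 2/3y^3 + 1/6y^2 - 1/6y + 13/6
  leading term y^4: subtract (1)·k_4 from -1/3y^4 + 2/3y^3 + 1/6y^2 - 1/6y + 13/6 → 0
  remainder 0.

S(h_1,k_4): lcm = xy^4. S = 4xy^3 + 1/2xy^2 - 1/2xy + 13/2x - 5/2y^4 - 1/6y^3 + 13/6y^2.
  leading term xy^3: subtract (2/3y)·h_1 from 4xy^3 + 1/2xy^2 - 1/2xy + 13/2x - 5/2y^4 - 1/6y^3 + 13/6y^2 → -15/2xy^2 - 1/2xy + 13/2x - 5/2y^4 + 59/6y^3 + 17/6y^2 - 26/3y
  leading term xy^2: subtract (-5/4)·h_1 from -15/2xy^2 - 1/2xy + 13/2x - 5/2y^4 + 59/6y^3 + 17/6y^2 - 26/3y → 29/2xy + 13/2x - 5/2y^4 + 59/6y^3 - 191/12y^2 - 119/12y + 65/4
  leading term xy: subtract (29y)·k_3 from 29/2xy + 13/2x - 5/2y^4 + 59/6y^3 - 191/12y^2 - 119/12y + 65/4 → 13/2x - 5/2y^4 + 5y^3 + 41/12y^2 - 119/12y + 65/4
  leading term x: subtract (13)·k_3 from 13/2x - 5/2y^4 + 5y^3 + 41/12y^2 - 119/12y + 65/4 → -5/2y^4 + 5y^3 + 5/4y^2 - 5/4y + 65/4
  leading term y^4: subtract (15/2)·k_4 from -5/2y^4 + 5y^3 + 5/4y^2 - 5/4y + 65/4 → 0
  remainder 0.

S(h_2,k_4): lcm = xy^4. S = 4xy^3 - 1/2xy + 13/2x - 8/3y^4 + 1/2y^3 + 13/6y^2.
  leading term xy^3: subtract (2/3y)·h_1 from 4xy^3 - 1/2xy + 13/2x - 8/3y^4 + 1/2y^3 + 13/6y^2 → -8xy^2 - 1/2xy + 13/2x - 8/3y^4 + 21/2y^3 + 17/6y^2 - 26/3y
  leading term xy^2: subtract (-4/3)·h_1 from -8xy^2 - 1/2xy + 13/2x - 8/3y^4 + 21/2y^3 + 17/6y^2 - 26/3y → 31/2xy + 13/2x - 8/3y^4 + 21/2y^3 - 103/6y^2 - 10y + 52/3
  leading term xy: subtract (31y)·k_3 from 31/2xy + 13/2x - 8/3y^4 + 21/2y^3 - 103/6y^2 - 10y + 52/3 → 13/2x - 8/3y^4 + 16/3y^3 + 7/2y^2 - 10y + 52/3
  leading term x: subtract (13)·k_3 from 13/2x - 8/3y^4 + 16/3y^3 + 7/2y^2 - 10y + 52/3 → -8/3y^4 + 16/3y^3 + 4/3y^2 - 4/3y + 52/3
  leading term y^4: subtract (8)·k_4 from -8/3y^4 + 16/3y^3 + 4/3y^2 - 4/3y + 52/3 → 0
  remainder 0.

S(k_3,k_4): leading monomials are coprime, so the S-polynomial reduces to 0 (Buchberger's first criterion).
Every S-polynomial of the final basis reduces to 0, so we have a Gröbner basis.
Inter-reduce: drop elements whose leading term is divisible by another's, tail-reduce, and make monic.
Reduced Gröbner basis: {x + 1/3y^2 - 4/3y, y^4 - 2y^3 - 1/2y^2 + 1/2y - 13/2}.

These differ, so the ideals are not equal.

No, the ideals differ.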